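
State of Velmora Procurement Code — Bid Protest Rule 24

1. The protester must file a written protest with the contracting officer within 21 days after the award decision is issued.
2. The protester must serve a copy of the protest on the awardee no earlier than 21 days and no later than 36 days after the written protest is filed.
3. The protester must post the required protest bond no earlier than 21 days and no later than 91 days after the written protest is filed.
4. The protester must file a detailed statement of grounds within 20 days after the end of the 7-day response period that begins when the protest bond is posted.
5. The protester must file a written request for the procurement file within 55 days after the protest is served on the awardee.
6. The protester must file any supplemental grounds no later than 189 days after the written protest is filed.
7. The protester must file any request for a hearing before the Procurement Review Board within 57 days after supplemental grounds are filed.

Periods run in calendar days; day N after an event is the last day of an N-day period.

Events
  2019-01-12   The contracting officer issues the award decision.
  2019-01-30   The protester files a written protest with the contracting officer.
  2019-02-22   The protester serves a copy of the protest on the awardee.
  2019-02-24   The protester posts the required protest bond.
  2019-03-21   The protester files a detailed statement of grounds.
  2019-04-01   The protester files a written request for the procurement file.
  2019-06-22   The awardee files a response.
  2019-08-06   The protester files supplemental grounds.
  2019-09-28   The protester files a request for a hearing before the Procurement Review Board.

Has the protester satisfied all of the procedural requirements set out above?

Step 1 — counting 21 days from 2019-01-12 (when the award decision is issued) gives a deadline of 2019-02-02; completed 2019-01-30, before the deadline.
Step 2 — 21 and 36 days from 2019-01-30 (when the written protest is filed) are 2019-02-20 and 2019-03-07 respectively; done 2019-02-22 — within the window.
Step 3 — 21 and 91 days from 2019-01-30 (when the written protest is filed) are 2019-02-20 and 2019-05-01 respectively; done 2019-02-24, which is between those dates.
Step 4 — counting 20 days from 2019-03-03 (end of the 7-day response period, which began when the protest bond is posted on 2019-02-24) gives a deadline of 2019-03-23; completed 2019-03-21, before the deadline.
Step 5 — counting 55 days from 2019-02-22 (when the protest is served on the awardee) gives a deadline of 2019-04-18; completed 2019-04-01, before the deadline.
Step 6 — counting 189 days from 2019-01-30 (when the written protest is filed) gives a deadline of 2019-08-07; 2019-08-06 is within that limit.
Step 7 — counting 57 days from 2019-08-06 (when supplemental grounds are filed) gives a deadline of 2019-10-02; done 2019-09-28 — timely.

Yes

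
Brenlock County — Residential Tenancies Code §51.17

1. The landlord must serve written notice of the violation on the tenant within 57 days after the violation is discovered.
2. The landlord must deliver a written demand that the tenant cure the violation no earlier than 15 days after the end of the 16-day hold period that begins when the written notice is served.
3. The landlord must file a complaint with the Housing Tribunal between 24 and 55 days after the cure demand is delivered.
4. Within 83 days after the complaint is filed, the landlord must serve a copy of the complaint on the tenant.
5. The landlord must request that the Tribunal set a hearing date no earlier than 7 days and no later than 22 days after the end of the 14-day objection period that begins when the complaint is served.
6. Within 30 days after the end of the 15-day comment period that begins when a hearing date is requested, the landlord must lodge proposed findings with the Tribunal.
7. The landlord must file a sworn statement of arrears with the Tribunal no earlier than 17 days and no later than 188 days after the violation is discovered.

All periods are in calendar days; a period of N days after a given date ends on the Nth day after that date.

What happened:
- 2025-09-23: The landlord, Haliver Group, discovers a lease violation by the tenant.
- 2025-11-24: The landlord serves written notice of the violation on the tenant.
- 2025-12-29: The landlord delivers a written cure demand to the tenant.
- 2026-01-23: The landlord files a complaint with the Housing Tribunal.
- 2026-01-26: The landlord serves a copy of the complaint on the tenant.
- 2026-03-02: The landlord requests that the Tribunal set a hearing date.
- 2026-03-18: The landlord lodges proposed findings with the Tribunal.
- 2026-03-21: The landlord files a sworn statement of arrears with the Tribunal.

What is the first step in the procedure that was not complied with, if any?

Step 1

Step 1 — counting 57 days from 2025-09-23 (when the violation is discovered) gives a deadline of 2025-11-19; not done until 2025-11-24, 5 days after the deadline.
Later steps need not be reached.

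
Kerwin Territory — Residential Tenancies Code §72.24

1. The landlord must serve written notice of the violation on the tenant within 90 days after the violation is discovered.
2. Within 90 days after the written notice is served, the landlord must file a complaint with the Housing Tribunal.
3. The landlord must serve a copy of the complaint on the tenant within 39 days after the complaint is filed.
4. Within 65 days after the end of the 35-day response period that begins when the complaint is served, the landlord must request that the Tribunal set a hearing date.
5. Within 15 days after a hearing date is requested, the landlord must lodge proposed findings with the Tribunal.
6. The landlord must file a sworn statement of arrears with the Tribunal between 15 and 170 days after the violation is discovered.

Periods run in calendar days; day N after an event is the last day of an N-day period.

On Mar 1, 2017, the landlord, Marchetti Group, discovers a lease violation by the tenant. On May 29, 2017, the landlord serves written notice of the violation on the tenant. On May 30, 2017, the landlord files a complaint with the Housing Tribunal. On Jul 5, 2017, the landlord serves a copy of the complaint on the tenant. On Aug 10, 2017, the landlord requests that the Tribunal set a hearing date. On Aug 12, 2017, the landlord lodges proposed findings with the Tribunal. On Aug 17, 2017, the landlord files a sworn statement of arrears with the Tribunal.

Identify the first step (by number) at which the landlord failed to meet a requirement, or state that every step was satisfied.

Step 1: 90 days after Mar 1, 2017 (when the violation is discovered) is May 30, 2017; completed May 29, 2017, before the deadline.
Step 2: 90 days after May 29, 2017 (when the written notice is served) is Aug 27, 2017; May 30, 2017 is within that limit.
Step 3: 39 days after May 30, 2017 (when the complaint is filed) is Jul 8, 2017; done Jul 5, 2017 — timely.
Step 4: 65 days after Aug 9, 2017 (end of the 35-day response period, which began when the complaint is served on Jul 5, 2017) is Oct 13, 2017; completed Aug 10, 2017, before the deadline.
Step 5: 15 days after Aug 10, 2017 (when a hearing date is requested) is Aug 25, 2017; completed Aug 12, 2017, before the deadline.
Step 6: the window is 15–170 days after Mar 1, 2017 (when the violation is discovered), so Mar 16, 2017 through Aug 18, 2017; Aug 17, 2017 falls inside that range.

None — every step was satisfied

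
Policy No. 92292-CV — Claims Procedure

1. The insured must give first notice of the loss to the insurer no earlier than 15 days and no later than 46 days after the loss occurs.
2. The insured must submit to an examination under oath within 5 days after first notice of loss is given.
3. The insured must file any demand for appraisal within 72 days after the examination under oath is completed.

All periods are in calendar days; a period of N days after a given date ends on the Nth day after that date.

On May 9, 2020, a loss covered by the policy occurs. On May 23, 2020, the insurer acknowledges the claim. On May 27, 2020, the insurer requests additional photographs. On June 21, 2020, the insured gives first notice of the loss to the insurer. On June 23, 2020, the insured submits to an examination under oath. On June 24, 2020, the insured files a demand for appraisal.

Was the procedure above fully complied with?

(1) the permitted window runs from May 9, 2020 + 15 = May 24, 2020 to May 9, 2020 + 46 = June 24, 2020; done June 21, 2020, which is between those dates.
(2) due by June 21, 2020 + 5 days = June 26, 2020; done June 23, 2020 — timely.
(3) due by June 23, 2020 + 72 days = September 3, 2020; June 24, 2020 is within that limit.

Yes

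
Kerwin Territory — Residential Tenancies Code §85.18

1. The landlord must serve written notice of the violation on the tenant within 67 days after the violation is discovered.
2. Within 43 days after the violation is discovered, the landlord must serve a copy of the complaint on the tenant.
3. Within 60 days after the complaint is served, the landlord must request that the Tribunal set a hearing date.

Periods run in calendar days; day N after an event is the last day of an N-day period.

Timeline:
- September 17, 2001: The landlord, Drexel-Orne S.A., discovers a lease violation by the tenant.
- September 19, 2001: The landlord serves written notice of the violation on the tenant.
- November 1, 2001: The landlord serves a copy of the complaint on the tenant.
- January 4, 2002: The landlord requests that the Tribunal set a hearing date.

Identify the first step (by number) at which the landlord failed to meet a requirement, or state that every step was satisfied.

(1) due by September 17, 2001 + 67 days = November 23, 2001; September 19, 2001 is within that limit.
(2) due by September 17, 2001 + 43 days = October 30, 2001; done November 1, 2001 — 2 days late.

Step 2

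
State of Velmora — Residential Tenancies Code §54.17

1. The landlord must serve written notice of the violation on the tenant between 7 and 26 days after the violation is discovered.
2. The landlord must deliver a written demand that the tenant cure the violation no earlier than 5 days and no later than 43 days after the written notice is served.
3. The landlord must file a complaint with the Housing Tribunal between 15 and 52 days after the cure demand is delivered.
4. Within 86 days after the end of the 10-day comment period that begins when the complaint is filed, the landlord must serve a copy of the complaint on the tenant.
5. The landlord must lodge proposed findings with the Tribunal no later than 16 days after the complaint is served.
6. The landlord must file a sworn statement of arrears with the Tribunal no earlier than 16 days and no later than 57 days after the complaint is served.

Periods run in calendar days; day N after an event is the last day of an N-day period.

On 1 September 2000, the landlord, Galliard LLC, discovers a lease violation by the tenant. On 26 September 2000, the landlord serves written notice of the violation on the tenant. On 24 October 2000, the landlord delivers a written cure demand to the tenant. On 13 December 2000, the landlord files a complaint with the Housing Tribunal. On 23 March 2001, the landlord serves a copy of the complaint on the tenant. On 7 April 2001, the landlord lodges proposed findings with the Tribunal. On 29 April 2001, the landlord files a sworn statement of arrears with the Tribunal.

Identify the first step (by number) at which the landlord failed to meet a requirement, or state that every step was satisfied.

Step 1 — 7 and 26 days from 1 September 2000 (when the violation is discovered) are 8 September 2000 and 27 September 2000 respectively; done 26 September 2000 — within the window.
Step 2 — 5 and 43 days from 26 September 2000 (when the written notice is served) are 1 October 2000 and 8 November 2000 respectively; 24 October 2000 falls inside that range.
Step 3 — 15 and 52 days from 24 October 2000 (when the cure demand is delivered) are 8 November 2000 and 15 December 2000 respectively; 13 December 2000 falls inside that range.
Step 4 — counting 86 days from 23 December 2000 (end of the 10-day comment period, which began when the complaint is filed on 13 December 2000) gives a deadline of 19 March 2001; 23 March 2001 misses that deadline by 4 days.
The analysis stops there.

Step 4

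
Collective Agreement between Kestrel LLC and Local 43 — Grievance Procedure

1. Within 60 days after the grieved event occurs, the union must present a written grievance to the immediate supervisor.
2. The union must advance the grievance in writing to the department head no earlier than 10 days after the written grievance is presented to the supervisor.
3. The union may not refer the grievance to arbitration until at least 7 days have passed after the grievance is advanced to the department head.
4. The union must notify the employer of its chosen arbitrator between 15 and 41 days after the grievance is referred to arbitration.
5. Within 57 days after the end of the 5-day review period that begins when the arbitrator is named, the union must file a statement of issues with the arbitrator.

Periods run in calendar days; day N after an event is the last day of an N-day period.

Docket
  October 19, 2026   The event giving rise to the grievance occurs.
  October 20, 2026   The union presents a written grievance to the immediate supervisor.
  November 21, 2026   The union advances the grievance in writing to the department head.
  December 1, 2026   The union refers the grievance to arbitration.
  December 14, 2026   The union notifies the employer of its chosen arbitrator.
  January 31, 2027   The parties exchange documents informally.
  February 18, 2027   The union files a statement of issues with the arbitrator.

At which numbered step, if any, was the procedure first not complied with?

Step 1: 60 days after October 19, 2026 (when the grieved event occurs) is December 18, 2026; October 20, 2026 is within that limit.
Step 2: the earliest permitted date is 10 days after October 20, 2026 (when the written grievance is presented to the supervisor), i.e. October 30, 2026; done November 21, 2026, after the minimum wait.
Step 3: the earliest permitted date is 7 days after November 21, 2026 (when the grievance is advanced to the department head), i.e. November 28, 2026; December 1, 2026 is on or after that date.
Step 4: the window is 15–41 days after December 1, 2026 (when the grievance is referred to arbitration), so December 16, 2026 through January 11, 2027; December 14, 2026 is 2 days too early.
No need to go further; step 4 was not satisfied.

Step 4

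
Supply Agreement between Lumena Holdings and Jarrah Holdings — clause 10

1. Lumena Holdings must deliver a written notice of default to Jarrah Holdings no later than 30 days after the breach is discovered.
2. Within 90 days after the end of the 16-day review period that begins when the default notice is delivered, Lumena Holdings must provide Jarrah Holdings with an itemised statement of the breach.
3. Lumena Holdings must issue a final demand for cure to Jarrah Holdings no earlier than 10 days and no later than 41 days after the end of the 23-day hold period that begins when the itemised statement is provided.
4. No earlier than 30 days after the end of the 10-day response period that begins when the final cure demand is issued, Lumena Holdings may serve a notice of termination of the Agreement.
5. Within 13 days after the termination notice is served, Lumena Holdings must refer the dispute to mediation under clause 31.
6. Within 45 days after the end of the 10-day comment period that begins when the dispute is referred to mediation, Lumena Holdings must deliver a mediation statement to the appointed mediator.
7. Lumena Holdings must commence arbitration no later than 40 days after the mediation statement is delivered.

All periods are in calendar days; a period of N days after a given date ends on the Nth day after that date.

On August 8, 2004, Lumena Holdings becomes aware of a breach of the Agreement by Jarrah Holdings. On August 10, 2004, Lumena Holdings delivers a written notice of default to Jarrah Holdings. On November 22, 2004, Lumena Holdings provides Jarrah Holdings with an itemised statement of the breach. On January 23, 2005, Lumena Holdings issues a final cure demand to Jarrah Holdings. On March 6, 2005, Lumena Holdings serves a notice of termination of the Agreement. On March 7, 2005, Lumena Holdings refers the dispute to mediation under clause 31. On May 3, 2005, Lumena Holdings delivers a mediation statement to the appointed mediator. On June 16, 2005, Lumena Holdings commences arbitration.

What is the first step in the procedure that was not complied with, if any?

Step 6

(1) due by August 8, 2004 + 30 days = September 7, 2004; completed August 10, 2004, before the deadline.
(2) due by August 26, 2004 + 90 days = November 24, 2004; done November 22, 2004 — timely.
(3) the permitted window runs from December 15, 2004 + 10 = December 25, 2004 to December 15, 2004 + 41 = January 25, 2005; done January 23, 2005, which is between those dates.
(4) permitted from February 2, 2005 + 30 days = March 4, 2005 onward; March 6, 2005 is on or after that date.
(5) due by March 6, 2005 + 13 days = March 19, 2005; completed March 7, 2005, before the deadline.
(6) due by March 17, 2005 + 45 days = May 1, 2005; done May 3, 2005 — 2 days late.
The procedure was therefore not followed at step 6.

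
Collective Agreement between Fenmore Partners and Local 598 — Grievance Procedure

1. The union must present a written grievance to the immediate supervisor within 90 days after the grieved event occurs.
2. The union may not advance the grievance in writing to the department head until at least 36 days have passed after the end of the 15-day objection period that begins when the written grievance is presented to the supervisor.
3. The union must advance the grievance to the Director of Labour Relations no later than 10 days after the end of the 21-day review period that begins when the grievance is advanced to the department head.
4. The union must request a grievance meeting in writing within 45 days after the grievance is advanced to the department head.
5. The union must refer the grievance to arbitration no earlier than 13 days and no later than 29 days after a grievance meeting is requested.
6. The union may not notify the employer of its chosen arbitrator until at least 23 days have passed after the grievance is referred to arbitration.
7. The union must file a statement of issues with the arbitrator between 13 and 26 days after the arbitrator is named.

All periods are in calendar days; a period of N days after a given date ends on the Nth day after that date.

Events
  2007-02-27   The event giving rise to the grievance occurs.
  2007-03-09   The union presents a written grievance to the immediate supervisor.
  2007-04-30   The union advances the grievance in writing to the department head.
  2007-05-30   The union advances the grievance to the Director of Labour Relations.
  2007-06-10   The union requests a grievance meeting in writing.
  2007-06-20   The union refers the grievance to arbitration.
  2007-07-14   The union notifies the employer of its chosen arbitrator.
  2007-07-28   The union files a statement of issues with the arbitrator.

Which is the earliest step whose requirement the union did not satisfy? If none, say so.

(1) due by 2007-02-27 + 90 days = 2007-05-28; 2007-03-09 is within that limit.
(2) permitted from 2007-03-24 + 36 days = 2007-04-29 onward; 2007-04-30 is on or after that date.
(3) due by 2007-05-21 + 10 days = 2007-05-31; completed 2007-05-30, before the deadline.
(4) due by 2007-04-30 + 45 days = 2007-06-14; done 2007-06-10 — timely.
(5) the permitted window runs from 2007-06-10 + 13 = 2007-06-23 to 2007-06-10 + 29 = 2007-07-09; 2007-06-20 is 3 days too early.
The analysis stops there.

Step 5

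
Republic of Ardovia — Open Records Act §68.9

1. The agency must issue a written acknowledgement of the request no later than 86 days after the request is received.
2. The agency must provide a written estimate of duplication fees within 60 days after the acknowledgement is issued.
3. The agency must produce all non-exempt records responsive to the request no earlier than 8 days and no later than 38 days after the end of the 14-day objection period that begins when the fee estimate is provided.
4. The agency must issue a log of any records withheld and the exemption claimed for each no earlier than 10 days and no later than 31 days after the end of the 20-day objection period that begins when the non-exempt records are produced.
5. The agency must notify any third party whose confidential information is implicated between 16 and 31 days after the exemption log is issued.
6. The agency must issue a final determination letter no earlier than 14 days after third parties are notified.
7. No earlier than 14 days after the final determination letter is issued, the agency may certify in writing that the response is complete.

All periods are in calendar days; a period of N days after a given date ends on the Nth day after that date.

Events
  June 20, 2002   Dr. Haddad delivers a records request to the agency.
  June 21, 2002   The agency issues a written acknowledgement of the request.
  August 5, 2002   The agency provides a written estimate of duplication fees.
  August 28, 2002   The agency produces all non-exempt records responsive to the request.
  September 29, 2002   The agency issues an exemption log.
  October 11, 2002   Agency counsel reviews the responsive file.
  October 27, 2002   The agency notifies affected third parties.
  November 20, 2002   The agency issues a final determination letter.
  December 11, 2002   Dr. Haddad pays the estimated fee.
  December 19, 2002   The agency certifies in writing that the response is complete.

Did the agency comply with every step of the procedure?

Step 1: 86 days after June 20, 2002 (when the request is received) is September 14, 2002; June 21, 2002 is within that limit.
Step 2: 60 days after June 21, 2002 (when the acknowledgement is issued) is August 20, 2002; completed August 5, 2002, before the deadline.
Step 3: the window is 8–38 days after August 19, 2002 (end of the 14-day objection period, which began when the fee estimate is provided on August 5, 2002), so August 27, 2002 through September 26, 2002; August 28, 2002 falls inside that range.
Step 4: the window is 10–31 days after September 17, 2002 (end of the 20-day objection period, which began when the non-exempt records are produced on August 28, 2002), so September 27, 2002 through October 18, 2002; done September 29, 2002 — within the window.
Step 5: the window is 16–31 days after September 29, 2002 (when the exemption log is issued), so October 15, 2002 through October 30, 2002; done October 27, 2002, which is between those dates.
Step 6: the earliest permitted date is 14 days after October 27, 2002 (when third parties are notified), i.e. November 10, 2002; done November 20, 2002, after the minimum wait.
Step 7: the earliest permitted date is 14 days after November 20, 2002 (when the final determination letter is issued), i.e. December 4, 2002; December 19, 2002 is on or after that date.

Yes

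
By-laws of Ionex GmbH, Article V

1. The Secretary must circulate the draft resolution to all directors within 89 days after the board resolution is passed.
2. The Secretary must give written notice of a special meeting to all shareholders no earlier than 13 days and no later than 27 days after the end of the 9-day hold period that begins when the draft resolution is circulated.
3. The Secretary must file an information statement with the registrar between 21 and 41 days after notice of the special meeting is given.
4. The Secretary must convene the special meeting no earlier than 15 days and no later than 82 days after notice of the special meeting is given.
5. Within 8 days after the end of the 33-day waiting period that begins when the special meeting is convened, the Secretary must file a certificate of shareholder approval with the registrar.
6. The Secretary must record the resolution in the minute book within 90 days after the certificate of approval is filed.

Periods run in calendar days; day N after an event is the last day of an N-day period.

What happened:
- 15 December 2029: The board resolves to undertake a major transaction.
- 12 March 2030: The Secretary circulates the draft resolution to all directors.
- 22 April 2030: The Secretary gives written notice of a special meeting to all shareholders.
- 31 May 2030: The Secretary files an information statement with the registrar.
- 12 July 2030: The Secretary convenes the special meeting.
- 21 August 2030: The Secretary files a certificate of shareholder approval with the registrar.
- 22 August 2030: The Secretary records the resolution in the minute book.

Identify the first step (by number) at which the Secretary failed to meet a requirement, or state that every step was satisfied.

Step 2

(1) due by 15 December 2029 + 89 days = 14 March 2030; completed 12 March 2030, before the deadline.
(2) the permitted window runs from 21 March 2030 + 13 = 3 April 2030 to 21 March 2030 + 27 = 17 April 2030; 22 April 2030 is 5 days past the end of the window.
No need to go further; step 2 was not satisfied.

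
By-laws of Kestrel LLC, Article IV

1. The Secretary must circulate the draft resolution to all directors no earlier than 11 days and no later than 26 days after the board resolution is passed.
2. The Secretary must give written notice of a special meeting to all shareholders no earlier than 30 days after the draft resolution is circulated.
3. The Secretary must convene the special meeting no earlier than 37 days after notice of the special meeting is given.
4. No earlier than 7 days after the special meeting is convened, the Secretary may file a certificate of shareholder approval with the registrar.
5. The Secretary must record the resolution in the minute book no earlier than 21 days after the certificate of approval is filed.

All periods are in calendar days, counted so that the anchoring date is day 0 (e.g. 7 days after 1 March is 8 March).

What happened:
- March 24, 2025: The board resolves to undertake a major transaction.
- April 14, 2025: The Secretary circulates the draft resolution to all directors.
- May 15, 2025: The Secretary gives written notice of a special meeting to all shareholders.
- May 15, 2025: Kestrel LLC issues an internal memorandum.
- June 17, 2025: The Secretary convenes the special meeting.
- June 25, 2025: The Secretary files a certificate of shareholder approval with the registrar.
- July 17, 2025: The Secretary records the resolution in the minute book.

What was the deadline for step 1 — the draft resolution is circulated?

April 19, 2025

Step 1 runs from March 24, 2025, when the board resolution is passed. The window is 11–26 days after March 24, 2025; it closes on April 19, 2025.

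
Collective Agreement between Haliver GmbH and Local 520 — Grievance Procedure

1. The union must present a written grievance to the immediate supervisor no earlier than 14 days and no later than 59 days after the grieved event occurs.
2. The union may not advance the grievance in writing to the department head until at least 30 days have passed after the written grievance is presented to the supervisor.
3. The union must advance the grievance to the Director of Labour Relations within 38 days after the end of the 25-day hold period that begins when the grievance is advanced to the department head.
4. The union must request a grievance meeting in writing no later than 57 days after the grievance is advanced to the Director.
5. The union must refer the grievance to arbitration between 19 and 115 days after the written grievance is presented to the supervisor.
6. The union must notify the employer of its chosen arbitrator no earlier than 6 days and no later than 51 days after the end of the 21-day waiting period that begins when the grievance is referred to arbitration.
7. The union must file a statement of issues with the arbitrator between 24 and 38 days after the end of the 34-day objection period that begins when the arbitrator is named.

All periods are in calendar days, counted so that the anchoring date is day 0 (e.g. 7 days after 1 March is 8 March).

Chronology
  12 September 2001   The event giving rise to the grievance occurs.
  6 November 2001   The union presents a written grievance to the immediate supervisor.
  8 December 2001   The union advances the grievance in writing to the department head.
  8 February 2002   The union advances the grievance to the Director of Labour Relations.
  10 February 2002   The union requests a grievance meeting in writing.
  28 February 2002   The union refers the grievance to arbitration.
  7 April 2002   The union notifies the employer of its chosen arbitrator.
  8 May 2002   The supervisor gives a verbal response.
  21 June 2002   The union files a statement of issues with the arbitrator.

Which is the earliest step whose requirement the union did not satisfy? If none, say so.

Step 7

Step 1: the window is 14–59 days after 12 September 2001 (when the grieved event occurs), so 26 September 2001 through 10 November 2001; 6 November 2001 falls inside that range.
Step 2: the earliest permitted date is 30 days after 6 November 2001 (when the written grievance is presented to the supervisor), i.e. 6 December 2001; 8 December 2001 is on or after that date.
Step 3: 38 days after 2 January 2002 (end of the 25-day hold period, which began when the grievance is advanced to the department head on 8 December 2001) is 9 February 2002; completed 8 February 2002, before the deadline.
Step 4: 57 days after 8 February 2002 (when the grievance is advanced to the Director) is 6 April 2002; done 10 February 2002 — timely.
Step 5: the window is 19–115 days after 6 November 2001 (when the written grievance is presented to the supervisor), so 25 November 2001 through 1 March 2002; done 28 February 2002 — within the window.
Step 6: the window is 6–51 days after 21 March 2002 (end of the 21-day waiting period, which began when the grievance is referred to arbitration on 28 February 2002), so 27 March 2002 through 11 May 2002; 7 April 2002 falls inside that range.
Step 7: the window is 24–38 days after 11 May 2002 (end of the 34-day objection period, which began when the arbitrator is named on 7 April 2002), so 4 June 2002 through 18 June 2002; 21 June 2002 is 3 days past the end of the window.
Later steps need not be reached.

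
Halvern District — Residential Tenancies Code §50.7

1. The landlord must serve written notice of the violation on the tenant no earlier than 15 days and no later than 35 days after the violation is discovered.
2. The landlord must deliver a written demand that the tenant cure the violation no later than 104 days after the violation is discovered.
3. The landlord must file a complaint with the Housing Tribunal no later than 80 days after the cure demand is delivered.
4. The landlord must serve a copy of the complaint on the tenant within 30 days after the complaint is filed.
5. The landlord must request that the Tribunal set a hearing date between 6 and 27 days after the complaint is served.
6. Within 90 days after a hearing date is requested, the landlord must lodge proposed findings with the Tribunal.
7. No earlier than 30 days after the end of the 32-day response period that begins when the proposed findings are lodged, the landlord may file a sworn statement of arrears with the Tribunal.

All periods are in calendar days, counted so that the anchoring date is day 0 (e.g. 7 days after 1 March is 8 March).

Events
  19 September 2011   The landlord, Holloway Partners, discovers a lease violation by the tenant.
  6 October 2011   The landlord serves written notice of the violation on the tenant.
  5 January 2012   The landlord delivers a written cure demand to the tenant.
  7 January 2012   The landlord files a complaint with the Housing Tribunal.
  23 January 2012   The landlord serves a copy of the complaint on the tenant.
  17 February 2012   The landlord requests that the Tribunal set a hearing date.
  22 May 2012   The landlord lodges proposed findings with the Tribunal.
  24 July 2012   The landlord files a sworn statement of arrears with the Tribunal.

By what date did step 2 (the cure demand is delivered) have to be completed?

1 January 2012

Step 2 runs from 19 September 2011, when the violation is discovered. 104 days after 19 September 2011 is 1 January 2012.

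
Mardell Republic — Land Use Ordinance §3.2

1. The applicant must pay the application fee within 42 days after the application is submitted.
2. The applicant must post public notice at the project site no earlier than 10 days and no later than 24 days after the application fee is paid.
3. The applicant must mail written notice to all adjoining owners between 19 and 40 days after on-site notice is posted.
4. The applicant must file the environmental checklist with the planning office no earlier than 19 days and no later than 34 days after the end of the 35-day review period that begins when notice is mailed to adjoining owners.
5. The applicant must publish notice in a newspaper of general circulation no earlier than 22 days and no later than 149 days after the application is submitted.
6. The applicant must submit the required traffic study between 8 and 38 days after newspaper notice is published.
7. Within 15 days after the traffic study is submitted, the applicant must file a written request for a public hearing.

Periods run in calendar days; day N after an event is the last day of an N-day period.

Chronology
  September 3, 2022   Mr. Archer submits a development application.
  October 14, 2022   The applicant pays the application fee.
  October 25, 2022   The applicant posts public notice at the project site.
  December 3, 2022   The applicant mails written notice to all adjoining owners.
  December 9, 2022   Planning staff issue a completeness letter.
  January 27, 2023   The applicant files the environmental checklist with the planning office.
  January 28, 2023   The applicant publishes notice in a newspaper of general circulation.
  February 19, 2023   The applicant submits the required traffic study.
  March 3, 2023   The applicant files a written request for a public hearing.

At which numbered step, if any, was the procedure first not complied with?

(1) due by September 3, 2022 + 42 days = October 15, 2022; completed October 14, 2022, before the deadline.
(2) the permitted window runs from October 14, 2022 + 10 = October 24, 2022 to October 14, 2022 + 24 = November 7, 2022; October 25, 2022 falls inside that range.
(3) the permitted window runs from October 25, 2022 + 19 = November 13, 2022 to October 25, 2022 + 40 = December 4, 2022; done December 3, 2022 — within the window.
(4) the permitted window runs from January 7, 2023 + 19 = January 26, 2023 to January 7, 2023 + 34 = February 10, 2023; done January 27, 2023, which is between those dates.
(5) the permitted window runs from September 3, 2022 + 22 = September 25, 2022 to September 3, 2022 + 149 = January 30, 2023; January 28, 2023 falls inside that range.
(6) the permitted window runs from January 28, 2023 + 8 = February 5, 2023 to January 28, 2023 + 38 = March 7, 2023; done February 19, 2023, which is between those dates.
(7) due by February 19, 2023 + 15 days = March 6, 2023; completed March 3, 2023, before the deadline.

None — every step was satisfied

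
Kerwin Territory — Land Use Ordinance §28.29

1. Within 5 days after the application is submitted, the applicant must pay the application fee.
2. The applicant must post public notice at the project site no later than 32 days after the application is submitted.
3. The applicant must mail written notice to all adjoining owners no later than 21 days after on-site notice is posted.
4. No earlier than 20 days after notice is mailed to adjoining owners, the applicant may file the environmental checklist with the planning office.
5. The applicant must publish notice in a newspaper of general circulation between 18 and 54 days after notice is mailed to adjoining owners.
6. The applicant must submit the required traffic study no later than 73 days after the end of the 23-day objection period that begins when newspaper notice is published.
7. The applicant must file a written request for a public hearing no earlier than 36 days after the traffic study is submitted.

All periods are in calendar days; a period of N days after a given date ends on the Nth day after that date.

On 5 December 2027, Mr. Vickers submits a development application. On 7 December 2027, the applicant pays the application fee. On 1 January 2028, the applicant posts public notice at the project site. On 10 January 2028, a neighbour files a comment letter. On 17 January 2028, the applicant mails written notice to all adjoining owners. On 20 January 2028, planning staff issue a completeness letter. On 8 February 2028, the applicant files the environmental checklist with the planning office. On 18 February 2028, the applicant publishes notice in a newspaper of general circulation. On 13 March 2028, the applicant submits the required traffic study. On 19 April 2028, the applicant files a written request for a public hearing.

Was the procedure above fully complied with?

Yes

Step 1: 5 days after 5 December 2027 (when the application is submitted) is 10 December 2027; completed 7 December 2027, before the deadline.
Step 2: 32 days after 5 December 2027 (when the application is submitted) is 6 January 2028; completed 1 January 2028, before the deadline.
Step 3: 21 days after 1 January 2028 (when on-site notice is posted) is 22 January 2028; done 17 January 2028 — timely.
Step 4: the earliest permitted date is 20 days after 17 January 2028 (when notice is mailed to adjoining owners), i.e. 6 February 2028; 8 February 2028 is on or after that date.
Step 5: the window is 18–54 days after 17 January 2028 (when notice is mailed to adjoining owners), so 4 February 2028 through 11 March 2028; 18 February 2028 falls inside that range.
Step 6: 73 days after 12 March 2028 (end of the 23-day objection period, which began when newspaper notice is published on 18 February 2028) is 24 May 2028; completed 13 March 2028, before the deadline.
Step 7: the earliest permitted date is 36 days after 13 March 2028 (when the traffic study is submitted), i.e. 18 April 2028; done 19 April 2028 — permitted.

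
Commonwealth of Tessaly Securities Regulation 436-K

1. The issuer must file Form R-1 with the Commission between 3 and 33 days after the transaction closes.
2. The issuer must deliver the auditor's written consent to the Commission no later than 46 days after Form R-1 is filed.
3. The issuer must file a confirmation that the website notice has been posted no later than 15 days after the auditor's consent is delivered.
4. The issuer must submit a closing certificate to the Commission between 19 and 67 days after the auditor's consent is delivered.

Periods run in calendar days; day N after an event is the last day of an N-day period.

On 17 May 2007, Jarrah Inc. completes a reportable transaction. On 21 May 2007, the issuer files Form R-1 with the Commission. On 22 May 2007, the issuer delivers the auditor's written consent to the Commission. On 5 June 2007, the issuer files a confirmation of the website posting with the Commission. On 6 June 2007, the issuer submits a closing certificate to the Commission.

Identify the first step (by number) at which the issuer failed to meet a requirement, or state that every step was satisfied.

Step 4

(1) the permitted window runs from 17 May 2007 + 3 = 20 May 2007 to 17 May 2007 + 33 = 19 June 2007; done 21 May 2007, which is between those dates.
(2) due by 21 May 2007 + 46 days = 6 July 2007; done 22 May 2007 — timely.
(3) due by 22 May 2007 + 15 days = 6 June 2007; done 5 June 2007 — timely.
(4) the permitted window runs from 22 May 2007 + 19 = 10 June 2007 to 22 May 2007 + 67 = 28 July 2007; done 6 June 2007 — 4 days before the window opened.
No need to go further; step 4 was not satisfied.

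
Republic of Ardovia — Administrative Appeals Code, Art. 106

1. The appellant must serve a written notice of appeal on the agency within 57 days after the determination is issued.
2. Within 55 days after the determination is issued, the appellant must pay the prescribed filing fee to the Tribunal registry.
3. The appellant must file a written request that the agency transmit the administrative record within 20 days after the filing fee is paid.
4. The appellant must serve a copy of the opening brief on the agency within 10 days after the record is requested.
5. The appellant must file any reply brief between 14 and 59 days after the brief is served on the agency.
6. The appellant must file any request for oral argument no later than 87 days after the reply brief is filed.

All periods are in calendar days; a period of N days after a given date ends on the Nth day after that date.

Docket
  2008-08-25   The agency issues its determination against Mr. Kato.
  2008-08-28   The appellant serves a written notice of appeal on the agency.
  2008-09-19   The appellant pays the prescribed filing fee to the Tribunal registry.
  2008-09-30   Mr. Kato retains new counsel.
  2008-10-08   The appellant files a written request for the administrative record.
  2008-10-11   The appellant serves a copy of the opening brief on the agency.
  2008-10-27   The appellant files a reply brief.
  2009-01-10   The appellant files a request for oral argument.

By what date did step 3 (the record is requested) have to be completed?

Step 3 runs from 2008-09-19, when the filing fee is paid. 20 days after 2008-09-19 is 2008-10-09.

2008-10-09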